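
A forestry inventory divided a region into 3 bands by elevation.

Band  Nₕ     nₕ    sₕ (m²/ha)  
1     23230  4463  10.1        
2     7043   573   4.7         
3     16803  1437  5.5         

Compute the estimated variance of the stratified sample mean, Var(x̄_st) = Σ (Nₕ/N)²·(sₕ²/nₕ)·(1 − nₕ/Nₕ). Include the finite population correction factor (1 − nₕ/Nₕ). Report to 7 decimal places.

N = 47076. Term for each stratum: Wₕ²sₕ²/nₕ·(1−nₕ/Nₕ).
Var(x̄_st) = 0.0044963573 + 0.0007926910 + 0.0024525460 = 0.0077415943 → 0.0077416.

0.0077416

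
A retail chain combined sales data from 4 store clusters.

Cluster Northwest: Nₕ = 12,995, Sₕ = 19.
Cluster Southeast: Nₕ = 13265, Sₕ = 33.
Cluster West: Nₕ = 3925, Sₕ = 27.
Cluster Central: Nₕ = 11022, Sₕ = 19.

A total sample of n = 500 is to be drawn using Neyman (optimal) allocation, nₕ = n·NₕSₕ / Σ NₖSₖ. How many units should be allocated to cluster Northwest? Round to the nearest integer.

123

Northwest: NₕSₕ = 12995·19 = 246905
Southeast: NₕSₕ = 13265·33 = 437745
West: NₕSₕ = 3925·27 = 105975
Central: NₕSₕ = 11022·19 = 209418
Σ NₕSₕ = 1000043.
n_Northwest = 500·246905/1000043 = 123.447... → 123.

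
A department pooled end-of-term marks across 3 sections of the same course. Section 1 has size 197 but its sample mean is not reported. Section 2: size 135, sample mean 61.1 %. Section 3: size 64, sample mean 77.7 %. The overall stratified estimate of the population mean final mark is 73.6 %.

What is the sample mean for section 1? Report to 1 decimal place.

Σ Nₕx̄ₕ = N·μ, so 197·x̄_1 = 396·73.6 − (135·61.1 + 64·77.7).
= 29145.6 − 13221.3 = 15924.3.
x̄_1 = 15924.3 / 197 = 80.834... → 80.8.

80.8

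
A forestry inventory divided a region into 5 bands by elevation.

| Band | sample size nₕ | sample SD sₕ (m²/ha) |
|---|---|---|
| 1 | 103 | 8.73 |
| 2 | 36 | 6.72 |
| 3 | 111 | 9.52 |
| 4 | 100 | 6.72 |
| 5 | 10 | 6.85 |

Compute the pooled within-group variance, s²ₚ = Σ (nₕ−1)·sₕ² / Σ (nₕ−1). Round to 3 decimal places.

68.216

Degrees of freedom: 102 + 35 + 110 + 99 + 9 = 355.
Σ(nₕ−1)sₕ² = 102·76.2129 + 35·45.1584 + 110·90.6304 + 99·45.1584 + 9·46.9225 = 24216.5879.
s²ₚ = 24216.5879 / 355 = 68.21574... → 68.216.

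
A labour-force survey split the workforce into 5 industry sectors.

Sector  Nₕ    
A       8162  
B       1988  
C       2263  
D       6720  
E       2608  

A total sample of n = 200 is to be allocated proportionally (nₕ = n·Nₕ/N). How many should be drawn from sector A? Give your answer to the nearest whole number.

N = 8162 + 1988 + 2263 + 6720 + 2608 = 21741.
n_A = 200·8162/21741 = 75.084... → 75.

75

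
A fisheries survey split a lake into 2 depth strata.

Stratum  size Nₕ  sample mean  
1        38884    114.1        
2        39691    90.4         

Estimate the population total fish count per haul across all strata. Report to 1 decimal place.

1: 38884·114.1 = 4436664.4
2: 39691·90.4 = 3588066.4
τ̂ = Σ Nₕx̄ₕ = 8024730.8.

8024730.8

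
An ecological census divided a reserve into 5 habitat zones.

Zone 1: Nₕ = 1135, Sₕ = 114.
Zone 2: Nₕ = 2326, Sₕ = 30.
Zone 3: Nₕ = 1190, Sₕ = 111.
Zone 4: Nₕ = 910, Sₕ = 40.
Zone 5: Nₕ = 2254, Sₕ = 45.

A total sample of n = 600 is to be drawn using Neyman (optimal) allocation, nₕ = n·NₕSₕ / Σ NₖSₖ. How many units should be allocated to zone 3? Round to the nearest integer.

Σ NₕSₕ = 1135·114 + 2326·30 + 1190·111 + 910·40 + 2254·45 = 469090.
Share for 3: 132090/469090 = 0.28159.
n_3 = 600 × 0.28159 = 168.953... → 169.

169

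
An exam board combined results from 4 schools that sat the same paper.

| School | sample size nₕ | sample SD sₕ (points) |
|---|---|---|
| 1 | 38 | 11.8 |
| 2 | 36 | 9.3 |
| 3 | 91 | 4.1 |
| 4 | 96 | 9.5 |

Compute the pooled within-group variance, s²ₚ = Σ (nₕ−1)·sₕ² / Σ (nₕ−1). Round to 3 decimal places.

71.073

1: (38−1)·11.8² = 37·139.24 = 5151.88
2: (36−1)·9.3² = 35·86.49 = 3027.15
3: (91−1)·4.1² = 90·16.81 = 1512.9
4: (96−1)·9.5² = 95·90.25 = 8573.75
Numerator = 18265.68; denominator = Σ(nₕ−1) = 257.
s²ₚ = 18265.68/257 = 71.07268... → 71.073.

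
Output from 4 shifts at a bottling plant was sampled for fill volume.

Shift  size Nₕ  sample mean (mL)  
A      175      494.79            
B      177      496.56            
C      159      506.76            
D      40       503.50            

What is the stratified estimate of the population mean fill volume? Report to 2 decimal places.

499.45

N = 551; weights Wₕ = Nₕ/N = (0.3176, 0.3212, 0.2886, 0.0726).
x̄_st = Σ Wₕ·x̄ₕ = 0.3176·494.79 + 0.3212·496.56 + 0.2886·506.76 + 0.0726·503.50 ≈ 499.4450...
→ 499.45.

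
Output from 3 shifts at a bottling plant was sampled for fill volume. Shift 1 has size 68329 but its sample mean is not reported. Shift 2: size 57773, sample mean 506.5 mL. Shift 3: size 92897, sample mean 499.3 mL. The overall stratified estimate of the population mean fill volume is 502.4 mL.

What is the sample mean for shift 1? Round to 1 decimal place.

N = 68329 + 57773 + 92897 = 218999.
Overall total = μ·N = 502.4·218999 = 110025097.6.
Subtract the known strata: 57773·506.5 + 92897·499.3 = 75645496.6.
Remaining total for shift 1: 110025097.6 − 75645496.6 = 34379601.
Divide by its size: 34379601 / 68329 = 503.148... → 503.1.

503.1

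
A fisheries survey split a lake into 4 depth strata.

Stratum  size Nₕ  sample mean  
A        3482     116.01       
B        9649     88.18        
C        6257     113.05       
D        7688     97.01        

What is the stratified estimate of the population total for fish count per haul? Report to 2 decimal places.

Estimate total by summing Nₕ·x̄ₕ over strata.
3482·116.01 + 9649·88.18 + 6257·113.05 + 7688·97.01 = 403946.82 + 850848.82 + 707353.85 + 745812.88 = 2707962.37.

2707962.37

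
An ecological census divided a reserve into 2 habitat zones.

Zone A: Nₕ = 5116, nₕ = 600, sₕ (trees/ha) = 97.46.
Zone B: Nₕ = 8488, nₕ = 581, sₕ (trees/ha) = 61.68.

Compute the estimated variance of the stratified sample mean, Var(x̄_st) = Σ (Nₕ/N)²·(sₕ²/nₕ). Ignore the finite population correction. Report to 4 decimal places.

N = 13604; Wₕ = Nₕ/N.
zone A: (5116/13604)²·97.46²/600 = 2.2388726
zone B: (8488/13604)²·61.68²/581 = 2.5491189
Sum = 4.7879915 → 4.7880.

4.7880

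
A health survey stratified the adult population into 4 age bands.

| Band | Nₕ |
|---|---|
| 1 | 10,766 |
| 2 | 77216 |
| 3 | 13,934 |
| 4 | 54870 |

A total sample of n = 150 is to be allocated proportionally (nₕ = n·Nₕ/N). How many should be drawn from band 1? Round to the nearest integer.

N = 10766 + 77216 + 13934 + 54870 = 156786.
n_1 = 150·10766/156786 = 10.300... → 10.

10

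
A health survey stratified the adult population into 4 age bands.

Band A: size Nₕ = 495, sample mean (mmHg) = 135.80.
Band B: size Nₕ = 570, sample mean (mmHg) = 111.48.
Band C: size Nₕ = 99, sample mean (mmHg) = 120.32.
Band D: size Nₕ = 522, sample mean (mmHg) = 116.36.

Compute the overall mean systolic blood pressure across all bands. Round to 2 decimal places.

120.65

N = 495 + 570 + 99 + 522 = 1686.
Weight each subgroup mean by Nₕ/N and sum.
Σ Nₕx̄ₕ = 495·135.80 + 570·111.48 + 99·120.32 + 522·116.36 = 67221 + 63543.6 + 11911.68 + 60739.92 = 203416.2.
Divide by N: 203416.2 / 1686 = 120.6502... → 120.65.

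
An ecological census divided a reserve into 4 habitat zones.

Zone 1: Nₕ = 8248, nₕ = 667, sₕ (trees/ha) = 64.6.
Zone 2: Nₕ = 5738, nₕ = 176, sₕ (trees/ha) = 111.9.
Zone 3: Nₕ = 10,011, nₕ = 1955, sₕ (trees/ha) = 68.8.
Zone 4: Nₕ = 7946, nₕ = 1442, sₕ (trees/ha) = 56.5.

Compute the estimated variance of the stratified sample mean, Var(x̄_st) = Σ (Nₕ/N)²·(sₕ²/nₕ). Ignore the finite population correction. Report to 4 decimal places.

N = 31943. Term for each stratum: Wₕ²sₕ²/nₕ.
Var(x̄_st) = 0.4171431 + 2.2957109 + 0.2378119 + 0.1369864 = 3.0876523 → 3.0877.

3.0877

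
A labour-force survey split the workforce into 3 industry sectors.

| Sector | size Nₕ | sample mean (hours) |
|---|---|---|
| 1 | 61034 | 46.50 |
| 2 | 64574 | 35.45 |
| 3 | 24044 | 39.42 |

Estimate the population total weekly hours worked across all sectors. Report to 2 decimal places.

6075043.78

Population total = Σ Nₕ·x̄ₕ (each stratum's size times its mean).
61034·46.50 + 64574·35.45 + 24044·39.42 = 2838081 + 2289148.3 + 947814.48 = 6075043.78.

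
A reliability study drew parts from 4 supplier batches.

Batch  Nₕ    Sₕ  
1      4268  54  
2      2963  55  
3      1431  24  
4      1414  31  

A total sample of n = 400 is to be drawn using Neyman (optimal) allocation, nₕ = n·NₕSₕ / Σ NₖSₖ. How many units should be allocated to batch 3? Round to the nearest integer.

29

Σ NₕSₕ = 4268·54 + 2963·55 + 1431·24 + 1414·31 = 471615.
Share for 3: 34344/471615 = 0.07282.
n_3 = 400 × 0.07282 = 29.129... → 29.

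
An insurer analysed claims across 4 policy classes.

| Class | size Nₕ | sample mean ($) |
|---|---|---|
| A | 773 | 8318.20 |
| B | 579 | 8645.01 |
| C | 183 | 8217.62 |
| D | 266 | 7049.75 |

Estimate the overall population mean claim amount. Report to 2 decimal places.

N = 1801; weights Wₕ = Nₕ/N = (0.4292, 0.3215, 0.1016, 0.1477).
x̄_st = Σ Wₕ·x̄ₕ = 0.4292·8318.20 + 0.3215·8645.01 + 0.1016·8217.62 + 0.1477·7049.75 ≈ 8225.7009...
→ 8225.70.

8225.70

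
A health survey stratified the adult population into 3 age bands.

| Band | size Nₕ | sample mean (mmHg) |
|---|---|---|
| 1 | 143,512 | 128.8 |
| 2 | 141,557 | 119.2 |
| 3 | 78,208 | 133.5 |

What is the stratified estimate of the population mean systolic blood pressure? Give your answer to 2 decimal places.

x̄_st = (Σ Nₕx̄ₕ) / (Σ Nₕ) = (143512·128.8 + 141557·119.2 + 78208·133.5) / 363277
= 45798708 / 363277 = 126.0710... → 126.07.

126.07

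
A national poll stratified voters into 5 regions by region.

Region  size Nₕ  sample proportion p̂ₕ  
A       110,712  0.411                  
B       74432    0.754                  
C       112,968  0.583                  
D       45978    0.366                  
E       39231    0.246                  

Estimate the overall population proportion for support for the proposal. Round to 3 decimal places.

0.506

N = 110712 + 74432 + 112968 + 45978 + 39231 = 383321.
Overall proportion = Σ (Nₕ/N)·p̂ₕ.
Σ Nₕp̂ₕ = 45502.632 + 56121.728 + 65860.344 + 16827.948 + 9650.826 = 193963.478.
193963.478 / 383321 = 0.50601... → 0.506.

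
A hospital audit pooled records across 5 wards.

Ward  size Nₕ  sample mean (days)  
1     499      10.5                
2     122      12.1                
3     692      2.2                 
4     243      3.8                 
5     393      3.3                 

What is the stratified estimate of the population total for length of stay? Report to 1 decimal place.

Estimate total by summing Nₕ·x̄ₕ over strata.
499·10.5 + 122·12.1 + 692·2.2 + 243·3.8 + 393·3.3 = 5239.5 + 1476.2 + 1522.4 + 923.4 + 1296.9 = 10458.4.

10458.4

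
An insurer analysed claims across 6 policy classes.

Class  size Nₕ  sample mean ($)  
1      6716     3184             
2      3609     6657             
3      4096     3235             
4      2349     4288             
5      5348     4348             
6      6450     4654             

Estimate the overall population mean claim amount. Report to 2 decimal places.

x̄_st = (Σ Nₕx̄ₕ) / (Σ Nₕ) = (6716·3184 + 3609·6657 + 4096·3235 + 2349·4288 + 5348·4348 + 6450·4654) / 28568
= 122003333 / 28568 = 4270.6291... → 4270.63.

4270.63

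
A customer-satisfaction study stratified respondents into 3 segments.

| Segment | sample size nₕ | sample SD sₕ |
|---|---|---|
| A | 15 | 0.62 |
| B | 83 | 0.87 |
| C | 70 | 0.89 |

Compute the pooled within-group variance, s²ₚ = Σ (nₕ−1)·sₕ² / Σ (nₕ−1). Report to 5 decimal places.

0.74001

A: (15−1)·0.62² = 14·0.3844 = 5.3816
B: (83−1)·0.87² = 82·0.7569 = 62.0658
C: (70−1)·0.89² = 69·0.7921 = 54.6549
Numerator = 122.1023; denominator = Σ(nₕ−1) = 165.
s²ₚ = 122.1023/165 = 0.7400139... → 0.74001.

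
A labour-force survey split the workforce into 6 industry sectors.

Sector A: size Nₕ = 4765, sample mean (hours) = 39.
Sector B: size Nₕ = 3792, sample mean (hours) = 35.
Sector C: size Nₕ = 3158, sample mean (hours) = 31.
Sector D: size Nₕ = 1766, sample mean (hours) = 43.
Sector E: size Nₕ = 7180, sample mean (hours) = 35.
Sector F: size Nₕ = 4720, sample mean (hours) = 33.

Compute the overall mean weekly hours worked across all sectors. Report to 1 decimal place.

35.4

x̄_st = (Σ Nₕx̄ₕ) / (Σ Nₕ) = (4765·39 + 3792·35 + 3158·31 + 1766·43 + 7180·35 + 4720·33) / 25381
= 899451 / 25381 = 35.438... → 35.4.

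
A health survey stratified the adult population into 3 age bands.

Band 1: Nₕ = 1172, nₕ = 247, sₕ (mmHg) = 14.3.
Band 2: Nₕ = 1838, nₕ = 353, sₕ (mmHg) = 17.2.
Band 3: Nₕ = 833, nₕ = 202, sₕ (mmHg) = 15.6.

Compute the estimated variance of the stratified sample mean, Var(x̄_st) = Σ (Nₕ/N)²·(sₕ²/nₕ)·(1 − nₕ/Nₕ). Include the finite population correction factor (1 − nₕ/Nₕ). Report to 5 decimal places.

0.25854

N = 3843. Term for each stratum: Wₕ²sₕ²/nₕ·(1−nₕ/Nₕ).
Var(x̄_st) = 0.06077202 + 0.15488643 + 0.04287769 = 0.25853615 → 0.25854.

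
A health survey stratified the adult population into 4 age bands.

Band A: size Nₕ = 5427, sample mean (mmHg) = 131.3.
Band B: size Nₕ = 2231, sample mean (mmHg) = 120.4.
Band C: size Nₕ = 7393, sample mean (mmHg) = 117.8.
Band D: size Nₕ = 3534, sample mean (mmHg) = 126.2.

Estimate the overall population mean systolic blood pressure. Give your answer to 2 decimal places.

123.65

N = 18585; weights Wₕ = Nₕ/N = (0.2920, 0.1200, 0.3978, 0.1902).
x̄_st = Σ Wₕ·x̄ₕ = 0.2920·131.3 + 0.1200·120.4 + 0.3978·117.8 + 0.1902·126.2 ≈ 123.6515...
→ 123.65.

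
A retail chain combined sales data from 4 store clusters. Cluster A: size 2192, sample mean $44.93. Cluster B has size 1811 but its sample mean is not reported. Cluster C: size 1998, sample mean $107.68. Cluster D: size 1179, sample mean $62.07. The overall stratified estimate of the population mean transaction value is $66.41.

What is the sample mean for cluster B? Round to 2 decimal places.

49.70

Σ Nₕx̄ₕ = N·μ, so 1811·x̄_B = 7180·66.41 − (2192·44.93 + 1998·107.68 + 1179·62.07).
= 476823.8 − 386811.73 = 90012.07.
x̄_B = 90012.07 / 1811 = 49.7030... → 49.70.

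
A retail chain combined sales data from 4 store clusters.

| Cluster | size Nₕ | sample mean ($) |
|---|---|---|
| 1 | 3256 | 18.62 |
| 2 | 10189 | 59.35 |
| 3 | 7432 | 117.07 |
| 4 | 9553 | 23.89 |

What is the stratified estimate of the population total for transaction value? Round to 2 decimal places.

1763629.28

1: 3256·18.62 = 60626.72
2: 10189·59.35 = 604717.15
3: 7432·117.07 = 870064.24
4: 9553·23.89 = 228221.17
τ̂ = Σ Nₕx̄ₕ = 1763629.28.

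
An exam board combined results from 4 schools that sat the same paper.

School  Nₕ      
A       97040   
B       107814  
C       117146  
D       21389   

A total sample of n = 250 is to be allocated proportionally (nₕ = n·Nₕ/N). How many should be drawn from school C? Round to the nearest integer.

85

N = 97040 + 107814 + 117146 + 21389 = 343389.
n_C = 250·117146/343389 = 85.287... → 85.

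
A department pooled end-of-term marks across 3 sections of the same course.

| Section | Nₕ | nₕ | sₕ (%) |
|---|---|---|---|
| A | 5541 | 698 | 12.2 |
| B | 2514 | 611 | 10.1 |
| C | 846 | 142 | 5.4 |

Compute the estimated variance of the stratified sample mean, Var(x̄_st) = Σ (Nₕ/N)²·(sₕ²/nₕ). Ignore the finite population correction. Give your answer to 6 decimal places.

0.097808

N = 8901; Wₕ = Nₕ/N.
section A: (5541/8901)²·12.2²/698 = 0.082634792
section B: (2514/8901)²·10.1²/611 = 0.013318474
section C: (846/8901)²·5.4²/142 = 0.001855079
Sum = 0.097808345 → 0.097808.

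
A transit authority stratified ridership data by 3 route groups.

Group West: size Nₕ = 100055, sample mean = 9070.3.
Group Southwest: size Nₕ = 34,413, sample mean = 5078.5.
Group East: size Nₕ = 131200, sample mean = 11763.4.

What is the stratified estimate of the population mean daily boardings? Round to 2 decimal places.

9883.21

x̄_st = (Σ Nₕx̄ₕ) / (Σ Nₕ) = (100055·9070.3 + 34413·5078.5 + 131200·11763.4) / 265668
= 2625653367 / 265668 = 9883.2128... → 9883.21.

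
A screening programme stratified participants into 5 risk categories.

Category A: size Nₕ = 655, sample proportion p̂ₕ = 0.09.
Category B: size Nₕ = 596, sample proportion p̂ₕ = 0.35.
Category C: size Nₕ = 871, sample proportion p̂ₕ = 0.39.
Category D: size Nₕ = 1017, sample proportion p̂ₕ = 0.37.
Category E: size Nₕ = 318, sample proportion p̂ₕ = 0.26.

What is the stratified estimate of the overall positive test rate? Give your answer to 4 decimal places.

N = 655 + 596 + 871 + 1017 + 318 = 3457.
Overall proportion = Σ (Nₕ/N)·p̂ₕ.
Σ Nₕp̂ₕ = 58.95 + 208.6 + 339.69 + 376.29 + 82.68 = 1066.21.
1066.21 / 3457 = 0.308421... → 0.3084.

0.3084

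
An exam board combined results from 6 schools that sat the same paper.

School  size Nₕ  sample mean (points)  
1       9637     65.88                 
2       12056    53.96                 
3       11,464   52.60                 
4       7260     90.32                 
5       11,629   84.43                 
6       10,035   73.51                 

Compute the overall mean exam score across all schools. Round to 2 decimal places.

x̄_st = (Σ Nₕx̄ₕ) / (Σ Nₕ) = (9637·65.88 + 12056·53.96 + 11464·52.60 + 7260·90.32 + 11629·84.43 + 10035·73.51) / 62081
= 4263666.24 / 62081 = 68.6791... → 68.68.

68.68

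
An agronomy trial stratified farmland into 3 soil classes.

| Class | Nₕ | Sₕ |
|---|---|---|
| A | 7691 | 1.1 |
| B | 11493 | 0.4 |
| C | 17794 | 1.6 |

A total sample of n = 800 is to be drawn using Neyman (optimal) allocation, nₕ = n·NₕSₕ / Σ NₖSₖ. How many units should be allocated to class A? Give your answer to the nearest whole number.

163

A: NₕSₕ = 7691·1.1 = 8460.1
B: NₕSₕ = 11493·0.4 = 4597.2
C: NₕSₕ = 17794·1.6 = 28470.4
Σ NₕSₕ = 41527.7.
n_A = 800·8460.1/41527.7 = 162.977... → 163.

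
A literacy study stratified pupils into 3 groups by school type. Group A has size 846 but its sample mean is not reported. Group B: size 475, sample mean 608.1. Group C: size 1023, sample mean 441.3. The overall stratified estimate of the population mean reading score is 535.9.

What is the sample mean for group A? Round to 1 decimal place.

Σ Nₕx̄ₕ = N·μ, so 846·x̄_A = 2344·535.9 − (475·608.1 + 1023·441.3).
= 1256149.6 − 740297.4 = 515852.2.
x̄_A = 515852.2 / 846 = 609.754... → 609.8.

609.8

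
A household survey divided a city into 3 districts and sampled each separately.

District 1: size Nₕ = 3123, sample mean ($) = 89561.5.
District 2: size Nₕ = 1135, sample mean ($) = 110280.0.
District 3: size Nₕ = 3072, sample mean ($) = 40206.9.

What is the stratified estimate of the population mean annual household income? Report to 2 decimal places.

N = 3123 + 1135 + 3072 = 7330.
Overall mean = Σ (Nₕ/N)·x̄ₕ — weight by population share, not a simple average.
Σ Nₕx̄ₕ = 3123·89561.5 + 1135·110280.0 + 3072·40206.9 = 279700564.5 + 125167800 + 123515596.8 = 528383961.3.
Divide by N: 528383961.3 / 7330 = 72085.1243... → 72085.12.

72085.12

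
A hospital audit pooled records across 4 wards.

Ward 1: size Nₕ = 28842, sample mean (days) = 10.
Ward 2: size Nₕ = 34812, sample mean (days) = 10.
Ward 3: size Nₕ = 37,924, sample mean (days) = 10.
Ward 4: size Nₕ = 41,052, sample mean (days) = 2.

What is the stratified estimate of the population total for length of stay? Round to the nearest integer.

Population total = Σ Nₕ·x̄ₕ (each stratum's size times its mean).
28842·10 + 34812·10 + 37924·10 + 41052·2 = 288420 + 348120 + 379240 + 82104 = 1097884.

1097884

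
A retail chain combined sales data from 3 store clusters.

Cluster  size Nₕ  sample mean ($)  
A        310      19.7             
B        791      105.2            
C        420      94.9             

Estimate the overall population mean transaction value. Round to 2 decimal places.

84.93

N = 1521; weights Wₕ = Nₕ/N = (0.2038, 0.5201, 0.2761).
x̄_st = Σ Wₕ·x̄ₕ = 0.2038·19.7 + 0.5201·105.2 + 0.2761·94.9 ≈ 84.9298...
→ 84.93.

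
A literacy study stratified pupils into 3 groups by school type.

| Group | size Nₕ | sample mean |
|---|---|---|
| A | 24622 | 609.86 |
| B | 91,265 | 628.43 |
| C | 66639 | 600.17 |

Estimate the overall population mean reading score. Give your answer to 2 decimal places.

N = 24622 + 91265 + 66639 = 182526.
Overall mean = Σ (Nₕ/N)·x̄ₕ — weight by population share, not a simple average.
Σ Nₕx̄ₕ = 24622·609.86 + 91265·628.43 + 66639·600.17 = 15015972.92 + 57353663.95 + 39994728.63 = 112364365.5.
Divide by N: 112364365.5 / 182526 = 615.6075... → 615.61.

615.61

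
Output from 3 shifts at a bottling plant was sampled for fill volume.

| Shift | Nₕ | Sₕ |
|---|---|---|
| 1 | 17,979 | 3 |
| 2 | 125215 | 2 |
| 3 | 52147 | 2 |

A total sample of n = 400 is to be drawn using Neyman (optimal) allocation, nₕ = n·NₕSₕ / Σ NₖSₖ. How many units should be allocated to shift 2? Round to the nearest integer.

Σ NₕSₕ = 17979·3 + 125215·2 + 52147·2 = 408661.
Share for 2: 250430/408661 = 0.61281.
n_2 = 400 × 0.61281 = 245.122... → 245.

245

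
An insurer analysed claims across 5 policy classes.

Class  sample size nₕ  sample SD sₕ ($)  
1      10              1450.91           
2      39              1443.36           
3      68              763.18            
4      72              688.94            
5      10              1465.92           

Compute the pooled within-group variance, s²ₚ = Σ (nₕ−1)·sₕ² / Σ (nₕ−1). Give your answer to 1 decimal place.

Degrees of freedom: 9 + 38 + 67 + 71 + 9 = 194.
Σ(nₕ−1)sₕ² = 9·2105139.8281 + 38·2083288.0896 + 67·582443.7124 + 71·474638.3236 + 9·2148921.4464 = 190174548.5817.
s²ₚ = 190174548.5817 / 194 = 980281.178... → 980281.2.

980281.2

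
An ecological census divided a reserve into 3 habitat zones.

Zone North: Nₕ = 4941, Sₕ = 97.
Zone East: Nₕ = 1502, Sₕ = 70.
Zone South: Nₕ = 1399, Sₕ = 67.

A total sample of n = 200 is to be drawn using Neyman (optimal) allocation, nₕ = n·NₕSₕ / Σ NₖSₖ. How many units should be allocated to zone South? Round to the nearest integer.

North: NₕSₕ = 4941·97 = 479277
East: NₕSₕ = 1502·70 = 105140
South: NₕSₕ = 1399·67 = 93733
Σ NₕSₕ = 678150.
n_South = 200·93733/678150 = 27.644... → 28.

28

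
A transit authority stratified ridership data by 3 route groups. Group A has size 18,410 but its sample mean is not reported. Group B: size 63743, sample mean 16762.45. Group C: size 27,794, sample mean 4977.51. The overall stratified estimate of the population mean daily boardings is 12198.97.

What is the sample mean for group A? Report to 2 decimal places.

N = 18410 + 63743 + 27794 = 109947.
Overall total = μ·N = 12198.97·109947 = 1341240154.59.
Subtract the known strata: 63743·16762.45 + 27794·4977.51 = 1206833763.29.
Remaining total for group A: 1341240154.59 − 1206833763.29 = 134406391.3.
Divide by its size: 134406391.3 / 18410 = 7300.7274... → 7300.73.

7300.73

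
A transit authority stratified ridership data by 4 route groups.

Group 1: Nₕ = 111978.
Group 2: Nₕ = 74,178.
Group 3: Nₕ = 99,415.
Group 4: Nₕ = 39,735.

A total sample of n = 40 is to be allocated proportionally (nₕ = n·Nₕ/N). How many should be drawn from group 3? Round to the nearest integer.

N = 111978 + 74178 + 99415 + 39735 = 325306.
n_3 = 40·99415/325306 = 12.224... → 12.

12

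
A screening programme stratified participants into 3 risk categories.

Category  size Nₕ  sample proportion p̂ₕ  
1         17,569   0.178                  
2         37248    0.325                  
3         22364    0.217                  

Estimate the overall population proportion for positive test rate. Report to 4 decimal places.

Wₕ = Nₕ/N with N = 77181: 0.2276, 0.4826, 0.2898.
p̂_st = 0.2276·0.178 + 0.4826·0.325 + 0.2898·0.217 ≈ 0.260244... → 0.2602.

0.2602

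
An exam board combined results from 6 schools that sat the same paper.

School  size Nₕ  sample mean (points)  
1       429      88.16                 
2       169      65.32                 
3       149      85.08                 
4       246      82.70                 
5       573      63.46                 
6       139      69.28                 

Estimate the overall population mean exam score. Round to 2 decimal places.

N = 1705; weights Wₕ = Nₕ/N = (0.2516, 0.0991, 0.0874, 0.1443, 0.3361, 0.0815).
x̄_st = Σ Wₕ·x̄ₕ = 0.2516·88.16 + 0.0991·65.32 + 0.0874·85.08 + 0.1443·82.70 + 0.3361·63.46 + 0.0815·69.28 ≈ 74.9990...
→ 75.00.

75.00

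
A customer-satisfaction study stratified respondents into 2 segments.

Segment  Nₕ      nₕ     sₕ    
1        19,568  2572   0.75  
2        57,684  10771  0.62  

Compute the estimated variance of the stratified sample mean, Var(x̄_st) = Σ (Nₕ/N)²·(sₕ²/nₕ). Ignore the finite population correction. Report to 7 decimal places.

0.0000339

N = 77252; Wₕ = Nₕ/N.
segment 1: (19568/77252)²·0.75²/2572 = 0.0000140322
segment 2: (57684/77252)²·0.62²/10771 = 0.0000198984
Sum = 0.0000339306 → 0.0000339.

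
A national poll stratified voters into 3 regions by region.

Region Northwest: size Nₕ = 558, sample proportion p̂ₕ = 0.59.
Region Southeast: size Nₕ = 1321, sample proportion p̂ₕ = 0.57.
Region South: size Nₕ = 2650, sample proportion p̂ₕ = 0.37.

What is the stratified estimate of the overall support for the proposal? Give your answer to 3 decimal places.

Wₕ = Nₕ/N with N = 4529: 0.1232, 0.2917, 0.5851.
p̂_st = 0.1232·0.59 + 0.2917·0.57 + 0.5851·0.37 ≈ 0.45544... → 0.455.

0.455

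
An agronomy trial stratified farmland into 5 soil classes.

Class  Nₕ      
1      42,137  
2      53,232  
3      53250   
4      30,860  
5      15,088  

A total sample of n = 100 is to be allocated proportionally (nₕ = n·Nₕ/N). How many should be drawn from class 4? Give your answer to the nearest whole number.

Share of class 4 = 30860/194567 = 0.15861.
Allocate 100 × 0.15861 = 15.861... → 16.

16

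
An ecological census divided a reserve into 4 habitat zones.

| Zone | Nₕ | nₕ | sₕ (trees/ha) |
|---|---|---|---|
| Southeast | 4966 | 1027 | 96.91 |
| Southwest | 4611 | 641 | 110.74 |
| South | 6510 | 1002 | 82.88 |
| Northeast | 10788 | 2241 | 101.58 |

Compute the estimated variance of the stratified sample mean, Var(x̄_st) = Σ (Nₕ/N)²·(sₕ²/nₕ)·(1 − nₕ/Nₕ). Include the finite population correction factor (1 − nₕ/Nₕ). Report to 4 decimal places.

1.6607

N = 26875; Wₕ = Nₕ/N.
zone Southeast: (4966/26875)²·96.91²/1027·(1 − 1027/4966) = 0.2476638
zone Southwest: (4611/26875)²·110.74²/641·(1 − 641/4611) = 0.4848861
zone South: (6510/26875)²·82.88²/1002·(1 − 1002/6510) = 0.3403374
zone Northeast: (10788/26875)²·101.58²/2241·(1 − 2241/10788) = 0.5878036
Sum = 1.6606909 → 1.6607.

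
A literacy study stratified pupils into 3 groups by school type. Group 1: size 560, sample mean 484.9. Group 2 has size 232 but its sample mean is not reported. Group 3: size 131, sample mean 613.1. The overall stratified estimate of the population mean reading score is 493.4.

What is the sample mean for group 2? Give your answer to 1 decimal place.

N = 560 + 232 + 131 = 923.
Overall total = μ·N = 493.4·923 = 455408.2.
Subtract the known strata: 560·484.9 + 131·613.1 = 351860.1.
Remaining total for group 2: 455408.2 − 351860.1 = 103548.1.
Divide by its size: 103548.1 / 232 = 446.328... → 446.3.

446.3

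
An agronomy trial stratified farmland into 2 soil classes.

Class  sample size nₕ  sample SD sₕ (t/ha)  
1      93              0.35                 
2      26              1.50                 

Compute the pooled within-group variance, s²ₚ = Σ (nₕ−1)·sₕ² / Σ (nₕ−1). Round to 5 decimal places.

1: (93−1)·0.35² = 92·0.1225 = 11.27
2: (26−1)·1.50² = 25·2.25 = 56.25
Numerator = 67.52; denominator = Σ(nₕ−1) = 117.
s²ₚ = 67.52/117 = 0.5770940... → 0.57709.

0.57709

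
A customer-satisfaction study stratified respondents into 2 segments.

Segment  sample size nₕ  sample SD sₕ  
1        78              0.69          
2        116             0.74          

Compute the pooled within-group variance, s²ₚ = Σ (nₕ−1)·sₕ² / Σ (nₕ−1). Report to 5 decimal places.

0.51893

Degrees of freedom: 77 + 115 = 192.
Σ(nₕ−1)sₕ² = 77·0.4761 + 115·0.5476 = 99.6337.
s²ₚ = 99.6337 / 192 = 0.5189255... → 0.51893.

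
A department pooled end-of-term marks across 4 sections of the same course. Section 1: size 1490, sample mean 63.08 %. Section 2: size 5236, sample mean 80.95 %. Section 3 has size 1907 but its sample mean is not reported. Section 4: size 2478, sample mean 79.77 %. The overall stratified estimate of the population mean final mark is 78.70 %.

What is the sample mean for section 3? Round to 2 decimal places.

Σ Nₕx̄ₕ = N·μ, so 1907·x̄_3 = 11111·78.70 − (1490·63.08 + 5236·80.95 + 2478·79.77).
= 874435.7 − 715513.46 = 158922.24.
x̄_3 = 158922.24 / 1907 = 83.3363... → 83.34.

83.34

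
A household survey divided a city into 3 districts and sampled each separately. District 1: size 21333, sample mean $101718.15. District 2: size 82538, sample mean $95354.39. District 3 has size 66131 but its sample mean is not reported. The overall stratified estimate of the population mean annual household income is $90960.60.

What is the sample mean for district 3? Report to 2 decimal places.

N = 21333 + 82538 + 66131 = 170002.
Overall total = μ·N = 90960.60·170002 = 15463483921.2.
Subtract the known strata: 21333·101718.15 + 82538·95354.39 = 10040313935.77.
Remaining total for district 3: 15463483921.2 − 10040313935.77 = 5423169985.43.
Divide by its size: 5423169985.43 / 66131 = 82006.4718... → 82006.47.

82006.47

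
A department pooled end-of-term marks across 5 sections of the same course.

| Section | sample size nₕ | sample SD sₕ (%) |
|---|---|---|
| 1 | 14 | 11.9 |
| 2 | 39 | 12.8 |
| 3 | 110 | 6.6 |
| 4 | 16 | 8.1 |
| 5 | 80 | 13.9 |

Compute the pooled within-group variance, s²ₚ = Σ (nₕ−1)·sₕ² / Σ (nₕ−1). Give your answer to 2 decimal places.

114.42

1: (14−1)·11.9² = 13·141.61 = 1840.93
2: (39−1)·12.8² = 38·163.84 = 6225.92
3: (110−1)·6.6² = 109·43.56 = 4748.04
4: (16−1)·8.1² = 15·65.61 = 984.15
5: (80−1)·13.9² = 79·193.21 = 15263.59
Numerator = 29062.63; denominator = Σ(nₕ−1) = 254.
s²ₚ = 29062.63/254 = 114.4198... → 114.42.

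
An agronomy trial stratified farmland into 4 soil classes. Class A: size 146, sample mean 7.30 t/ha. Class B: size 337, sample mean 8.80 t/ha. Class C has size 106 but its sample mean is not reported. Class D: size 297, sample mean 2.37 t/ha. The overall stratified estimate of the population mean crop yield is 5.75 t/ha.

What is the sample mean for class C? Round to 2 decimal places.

Σ Nₕx̄ₕ = N·μ, so 106·x̄_C = 886·5.75 − (146·7.30 + 337·8.80 + 297·2.37).
= 5094.5 − 4735.29 = 359.21.
x̄_C = 359.21 / 106 = 3.3888... → 3.39.

3.39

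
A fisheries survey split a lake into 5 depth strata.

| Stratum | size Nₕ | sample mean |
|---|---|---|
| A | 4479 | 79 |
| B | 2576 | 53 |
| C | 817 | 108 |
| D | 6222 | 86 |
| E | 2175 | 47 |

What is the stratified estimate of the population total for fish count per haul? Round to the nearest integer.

Estimate total by summing Nₕ·x̄ₕ over strata.
4479·79 + 2576·53 + 817·108 + 6222·86 + 2175·47 = 353841 + 136528 + 88236 + 535092 + 102225 = 1215922.

1215922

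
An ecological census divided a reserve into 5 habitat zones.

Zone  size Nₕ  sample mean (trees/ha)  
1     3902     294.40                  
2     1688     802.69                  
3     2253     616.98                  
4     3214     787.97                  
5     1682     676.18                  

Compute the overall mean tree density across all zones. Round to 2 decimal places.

N = 3902 + 1688 + 2253 + 3214 + 1682 = 12739.
Weight each subgroup mean by Nₕ/N and sum.
Σ Nₕx̄ₕ = 3902·294.40 + 1688·802.69 + 2253·616.98 + 3214·787.97 + 1682·676.18 = 1148748.8 + 1354940.72 + 1390055.94 + 2532535.58 + 1137334.76 = 7563615.8.
Divide by N: 7563615.8 / 12739 = 593.7370... → 593.74.

593.74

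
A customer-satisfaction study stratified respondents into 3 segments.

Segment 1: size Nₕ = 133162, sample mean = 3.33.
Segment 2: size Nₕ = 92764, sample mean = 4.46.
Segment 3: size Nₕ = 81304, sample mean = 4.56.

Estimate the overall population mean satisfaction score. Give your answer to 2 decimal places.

4.00

N = 133162 + 92764 + 81304 = 307230.
Weight each subgroup mean by Nₕ/N and sum.
Σ Nₕx̄ₕ = 133162·3.33 + 92764·4.46 + 81304·4.56 = 443429.46 + 413727.44 + 370746.24 = 1227903.14.
Divide by N: 1227903.14 / 307230 = 3.9967... → 4.00.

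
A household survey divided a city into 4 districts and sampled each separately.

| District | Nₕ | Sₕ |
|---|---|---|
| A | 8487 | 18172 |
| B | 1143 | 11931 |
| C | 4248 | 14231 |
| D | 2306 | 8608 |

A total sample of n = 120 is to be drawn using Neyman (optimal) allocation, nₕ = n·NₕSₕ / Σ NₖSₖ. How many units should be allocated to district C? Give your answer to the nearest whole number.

29

A: NₕSₕ = 8487·18172 = 154225764
B: NₕSₕ = 1143·11931 = 13637133
C: NₕSₕ = 4248·14231 = 60453288
D: NₕSₕ = 2306·8608 = 19850048
Σ NₕSₕ = 248166233.
n_C = 120·60453288/248166233 = 29.232... → 29.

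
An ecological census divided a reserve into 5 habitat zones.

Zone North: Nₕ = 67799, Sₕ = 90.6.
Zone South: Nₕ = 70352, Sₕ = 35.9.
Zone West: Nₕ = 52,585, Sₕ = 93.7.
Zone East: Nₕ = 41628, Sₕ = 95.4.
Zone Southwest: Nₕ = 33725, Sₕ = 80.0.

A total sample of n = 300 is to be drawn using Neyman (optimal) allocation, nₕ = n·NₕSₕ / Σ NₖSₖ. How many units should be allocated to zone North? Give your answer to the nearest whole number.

91

Σ NₕSₕ = 67799·90.6 + 70352·35.9 + 52585·93.7 + 41628·95.4 + 33725·80.0 = 20264751.9.
Share for North: 6142589.4/20264751.9 = 0.30312.
n_North = 300 × 0.30312 = 90.935... → 91.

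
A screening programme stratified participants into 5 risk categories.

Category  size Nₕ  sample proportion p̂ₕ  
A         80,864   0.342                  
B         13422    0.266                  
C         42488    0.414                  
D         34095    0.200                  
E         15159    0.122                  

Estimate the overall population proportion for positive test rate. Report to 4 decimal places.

0.3090

N = 80864 + 13422 + 42488 + 34095 + 15159 = 186028.
Overall proportion = Σ (Nₕ/N)·p̂ₕ.
Σ Nₕp̂ₕ = 27655.488 + 3570.252 + 17590.032 + 6819 + 1849.398 = 57484.17.
57484.17 / 186028 = 0.309008... → 0.3090.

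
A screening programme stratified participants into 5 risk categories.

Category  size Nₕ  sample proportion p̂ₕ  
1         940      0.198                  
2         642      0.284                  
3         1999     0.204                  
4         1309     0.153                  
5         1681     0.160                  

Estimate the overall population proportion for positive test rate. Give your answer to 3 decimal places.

0.190

Wₕ = Nₕ/N with N = 6571: 0.1431, 0.0977, 0.3042, 0.1992, 0.2558.
p̂_st = 0.1431·0.198 + 0.0977·0.284 + 0.3042·0.204 + 0.1992·0.153 + 0.2558·0.160 ≈ 0.18954... → 0.190.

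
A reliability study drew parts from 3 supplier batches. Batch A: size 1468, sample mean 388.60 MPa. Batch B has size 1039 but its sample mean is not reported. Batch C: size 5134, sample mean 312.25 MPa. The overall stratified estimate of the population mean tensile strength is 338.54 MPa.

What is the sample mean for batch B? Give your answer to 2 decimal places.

Σ Nₕx̄ₕ = N·μ, so 1039·x̄_B = 7641·338.54 − (1468·388.60 + 5134·312.25).
= 2586784.14 − 2173556.3 = 413227.84.
x̄_B = 413227.84 / 1039 = 397.7169... → 397.72.

397.72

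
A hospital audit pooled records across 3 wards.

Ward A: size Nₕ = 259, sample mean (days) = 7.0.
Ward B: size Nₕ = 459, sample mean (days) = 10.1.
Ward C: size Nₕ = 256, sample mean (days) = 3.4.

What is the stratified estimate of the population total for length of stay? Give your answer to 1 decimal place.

7319.3

Estimate total by summing Nₕ·x̄ₕ over strata.
259·7.0 + 459·10.1 + 256·3.4 = 1813 + 4635.9 + 870.4 = 7319.3.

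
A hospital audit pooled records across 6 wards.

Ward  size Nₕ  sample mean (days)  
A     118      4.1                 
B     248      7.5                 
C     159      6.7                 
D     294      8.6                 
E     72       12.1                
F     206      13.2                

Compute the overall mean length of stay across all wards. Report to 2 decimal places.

N = 118 + 248 + 159 + 294 + 72 + 206 = 1097.
Weight each subgroup mean by Nₕ/N and sum.
Σ Nₕx̄ₕ = 118·4.1 + 248·7.5 + 159·6.7 + 294·8.6 + 72·12.1 + 206·13.2 = 483.8 + 1860 + 1065.3 + 2528.4 + 871.2 + 2719.2 = 9527.9.
Divide by N: 9527.9 / 1097 = 8.6854... → 8.69.

8.69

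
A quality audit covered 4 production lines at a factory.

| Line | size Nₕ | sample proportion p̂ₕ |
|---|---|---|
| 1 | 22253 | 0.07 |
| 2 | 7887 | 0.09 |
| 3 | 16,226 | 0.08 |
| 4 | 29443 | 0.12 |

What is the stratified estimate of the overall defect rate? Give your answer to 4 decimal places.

0.0936

N = 22253 + 7887 + 16226 + 29443 = 75809.
Overall proportion = Σ (Nₕ/N)·p̂ₕ.
Σ Nₕp̂ₕ = 1557.71 + 709.83 + 1298.08 + 3533.16 = 7098.78.
7098.78 / 75809 = 0.093640... → 0.0936.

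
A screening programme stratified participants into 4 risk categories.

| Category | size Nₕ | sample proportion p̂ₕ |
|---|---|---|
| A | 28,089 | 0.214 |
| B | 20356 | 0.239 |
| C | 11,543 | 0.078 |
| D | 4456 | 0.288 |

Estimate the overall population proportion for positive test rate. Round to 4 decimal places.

Wₕ = Nₕ/N with N = 64444: 0.4359, 0.3159, 0.1791, 0.0691.
p̂_st = 0.4359·0.214 + 0.3159·0.239 + 0.1791·0.078 + 0.0691·0.288 ≈ 0.202654... → 0.2027.

0.2027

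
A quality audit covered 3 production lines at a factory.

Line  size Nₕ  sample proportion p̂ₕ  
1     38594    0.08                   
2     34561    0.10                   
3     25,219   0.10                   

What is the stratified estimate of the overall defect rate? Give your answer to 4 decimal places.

N = 38594 + 34561 + 25219 = 98374.
Overall proportion = Σ (Nₕ/N)·p̂ₕ.
Σ Nₕp̂ₕ = 3087.52 + 3456.1 + 2521.9 = 9065.52.
9065.52 / 98374 = 0.092154... → 0.0922.

0.0922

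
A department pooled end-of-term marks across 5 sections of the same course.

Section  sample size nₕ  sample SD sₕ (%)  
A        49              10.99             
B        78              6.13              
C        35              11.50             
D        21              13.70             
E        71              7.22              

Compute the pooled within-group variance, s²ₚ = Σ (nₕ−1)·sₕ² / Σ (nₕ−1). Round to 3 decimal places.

A: (49−1)·10.99² = 48·120.7801 = 5797.4448
B: (78−1)·6.13² = 77·37.5769 = 2893.4213
C: (35−1)·11.50² = 34·132.25 = 4496.5
D: (21−1)·13.70² = 20·187.69 = 3753.8
E: (71−1)·7.22² = 70·52.1284 = 3648.988
Numerator = 20590.1541; denominator = Σ(nₕ−1) = 249.
s²ₚ = 20590.1541/249 = 82.69138... → 82.691.

82.691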